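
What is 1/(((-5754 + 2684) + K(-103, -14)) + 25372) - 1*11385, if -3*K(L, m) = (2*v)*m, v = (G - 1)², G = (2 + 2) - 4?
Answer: -762043587/66934 ≈ -11385.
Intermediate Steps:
G = 0 (G = 4 - 4 = 0)
v = 1 (v = (0 - 1)² = (-1)² = 1)
K(L, m) = -2*m/3 (K(L, m) = -2*1*m/3 = -2*m/3)
1/(((-5754 + 2684) + K(-103, -14)) + 25372) - 1*11385 = 1/(((-5754 + 2684) - ⅔*(-14)) + 25372) - 1*11385 = 1/((-3070 + 28/3) + 25372) - 11385 = 1/(-9182/3 + 25372) - 11385 = 1/(66934/3) - 11385 = 3/66934 - 11385 = -762043587/66934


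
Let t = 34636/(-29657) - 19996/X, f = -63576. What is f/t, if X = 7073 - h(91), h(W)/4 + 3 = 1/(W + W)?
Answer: 151953367779207/9536989630 ≈ 15933.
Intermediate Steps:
h(W) = -12 + 2/W (h(W) = -12 + 4/(W + W) = -12 + 4/((2*W)) = -12 + 4*(1/(2*W)) = -12 + 2/W)
X = 644733/91 (X = 7073 - (-12 + 2/91) = 7073 - 1*(-1090/91) = 7073 + 1090/91 = 644733/91 ≈ 7085.0)
t = -76295917040/19120846581 (t = 34636/(-29657) - 19996/644733/91 = 34636*(-1/29657) - 19996*91/644733 = -34636/29657 - 1819636/644733 = -76295917040/19120846581 ≈ -3.9902)
f/t = -63576/(-76295917040/19120846581) = -63576*(-19120846581/76295917040) = 151953367779207/9536989630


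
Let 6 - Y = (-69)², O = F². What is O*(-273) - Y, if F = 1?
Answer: 4482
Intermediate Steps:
O = 1 (O = 1² = 1)
Y = -4755 (Y = 6 - 1*(-69)² = 6 - 1*4761 = 6 - 4761 = -4755)
O*(-273) - Y = 1*(-273) - 1*(-4755) = -273 + 4755 = 4482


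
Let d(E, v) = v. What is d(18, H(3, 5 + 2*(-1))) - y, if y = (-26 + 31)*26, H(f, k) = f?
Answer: -127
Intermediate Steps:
y = 130 (y = 5*26 = 130)
d(18, H(3, 5 + 2*(-1))) - y = 3 - 1*130 = 3 - 130 = -127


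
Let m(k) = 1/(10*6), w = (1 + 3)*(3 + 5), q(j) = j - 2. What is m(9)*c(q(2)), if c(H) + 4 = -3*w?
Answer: -5/3 ≈ -1.6667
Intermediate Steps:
q(j) = -2 + j
w = 32 (w = 4*8 = 32)
m(k) = 1/60
c(H) = -100 (c(H) = -4 - 3*32 = -4 - 96 = -100)
m(9)*c(q(2)) = (1/60)*(-100) = -5/3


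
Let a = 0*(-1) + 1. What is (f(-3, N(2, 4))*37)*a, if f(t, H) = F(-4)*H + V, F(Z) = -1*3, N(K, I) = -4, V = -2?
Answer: 370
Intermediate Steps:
F(Z) = -3
f(t, H) = -2 - 3*H (f(t, H) = -3*H - 2 = -2 - 3*H)
a = 1 (a = 0 + 1 = 1)
(f(-3, N(2, 4))*37)*a = ((-2 - 3*(-4))*37)*1 = ((-2 + 12)*37)*1 = (10*37)*1 = 370*1 = 370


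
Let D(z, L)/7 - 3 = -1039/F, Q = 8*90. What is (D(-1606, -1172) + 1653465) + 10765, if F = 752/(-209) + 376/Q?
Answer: 96425375237/57857 ≈ 1.6666e+6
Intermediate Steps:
Q = 720
F = -57857/18810 (F = 752/(-209) + 376/720 = 752*(-1/209) + 376*(1/720) = -752/209 + 47/90 = -57857/18810 ≈ -3.0759)
D(z, L) = 138020127/57857 (D(z, L) = 21 + 7*(-1039/(-57857/18810)) = 21 + 7*(-1039*(-18810/57857)) = 21 + 7*(19543590/57857) = 21 + 136805130/57857 = 138020127/57857)
(D(-1606, -1172) + 1653465) + 10765 = (138020127/57857 + 1653465) + 10765 = 95802544632/57857 + 10765 = 96425375237/57857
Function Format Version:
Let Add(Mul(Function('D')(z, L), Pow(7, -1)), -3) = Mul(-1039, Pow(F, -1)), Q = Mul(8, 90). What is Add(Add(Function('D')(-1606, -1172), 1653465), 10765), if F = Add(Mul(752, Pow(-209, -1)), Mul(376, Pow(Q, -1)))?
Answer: Rational(96425375237, 57857) ≈ 1.6666e+6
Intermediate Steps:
Q = 720
F = Rational(-57857, 18810) (F = Add(Mul(752, Pow(-209, -1)), Mul(376, Pow(720, -1))) = Add(Mul(752, Rational(-1, 209)), Mul(376, Rational(1, 720))) = Add(Rational(-752, 209), Rational(47, 90)) = Rational(-57857, 18810) ≈ -3.0759)
Function('D')(z, L) = Rational(138020127, 57857) (Function('D')(z, L) = Add(21, Mul(7, Mul(-1039, Pow(Rational(-57857, 18810), -1)))) = Add(21, Mul(7, Mul(-1039, Rational(-18810, 57857)))) = Add(21, Mul(7, Rational(19543590, 57857))) = Add(21, Rational(136805130, 57857)) = Rational(138020127, 57857))
Add(Add(Function('D')(-1606, -1172), 1653465), 10765) = Add(Add(Rational(138020127, 57857), 1653465), 10765) = Add(Rational(95802544632, 57857), 10765) = Rational(96425375237, 57857)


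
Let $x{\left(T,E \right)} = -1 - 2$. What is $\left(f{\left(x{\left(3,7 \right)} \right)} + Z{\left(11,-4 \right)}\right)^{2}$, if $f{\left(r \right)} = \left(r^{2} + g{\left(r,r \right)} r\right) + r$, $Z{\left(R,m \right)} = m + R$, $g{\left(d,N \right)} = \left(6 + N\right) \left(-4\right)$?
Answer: $2401$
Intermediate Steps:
$x{\left(T,E \right)} = -3$
$g{\left(d,N \right)} = -24 - 4 N$
$Z{\left(R,m \right)} = R + m$
$f{\left(r \right)} = r + r^{2} + r \left(-24 - 4 r\right)$ ($f{\left(r \right)} = \left(r^{2} + \left(-24 - 4 r\right) r\right) + r = \left(r^{2} + r \left(-24 - 4 r\right)\right) + r = r + r^{2} + r \left(-24 - 4 r\right)$)
$\left(f{\left(x{\left(3,7 \right)} \right)} + Z{\left(11,-4 \right)}\right)^{2} = \left(- 3 \left(-23 - -9\right) + \left(11 - 4\right)\right)^{2} = \left(- 3 \left(-23 + 9\right) + 7\right)^{2} = \left(\left(-3\right) \left(-14\right) + 7\right)^{2} = \left(42 + 7\right)^{2} = 49^{2} = 2401$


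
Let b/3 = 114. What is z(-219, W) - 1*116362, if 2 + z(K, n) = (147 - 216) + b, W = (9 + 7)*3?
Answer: -116091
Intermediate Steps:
b = 342 (b = 3*114 = 342)
W = 48 (W = 16*3 = 48)
z(K, n) = 271 (z(K, n) = -2 + ((147 - 216) + 342) = -2 + (-69 + 342) = -2 + 273 = 271)
z(-219, W) - 1*116362 = 271 - 1*116362 = 271 - 116362 = -116091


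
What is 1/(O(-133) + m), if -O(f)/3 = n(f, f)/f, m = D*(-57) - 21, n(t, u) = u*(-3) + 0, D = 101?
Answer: -1/5769 ≈ -0.00017334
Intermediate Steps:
n(t, u) = -3*u (n(t, u) = -3*u + 0 = -3*u)
m = -5778 (m = 101*(-57) - 21 = -5757 - 21 = -5778)
O(f) = 9 (O(f) = -3*(-3*f)/f = -3*(-3) = 9)
1/(O(-133) + m) = 1/(9 - 5778) = 1/(-5769) = -1/5769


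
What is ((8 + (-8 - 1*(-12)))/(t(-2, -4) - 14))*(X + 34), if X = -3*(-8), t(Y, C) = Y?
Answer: -87/2 ≈ -43.500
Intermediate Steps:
X = 24
((8 + (-8 - 1*(-12)))/(t(-2, -4) - 14))*(X + 34) = ((8 + (-8 - 1*(-12)))/(-2 - 14))*(24 + 34) = ((8 + (-8 + 12))/(-16))*58 = ((8 + 4)*(-1/16))*58 = (12*(-1/16))*58 = -¾*58 = -87/2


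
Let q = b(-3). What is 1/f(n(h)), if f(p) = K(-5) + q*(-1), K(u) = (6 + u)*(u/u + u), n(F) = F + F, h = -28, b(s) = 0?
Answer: -1/4 ≈ -0.25000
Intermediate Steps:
q = 0
n(F) = 2*F
K(u) = (1 + u)*(6 + u) (K(u) = (6 + u)*(1 + u) = (1 + u)*(6 + u))
f(p) = -4 (f(p) = (6 + (-5)**2 + 7*(-5)) + 0*(-1) = (6 + 25 - 35) + 0 = -4 + 0 = -4)
1/f(n(h)) = 1/(-4) = -1/4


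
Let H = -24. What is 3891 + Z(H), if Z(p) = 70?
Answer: 3961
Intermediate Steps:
3891 + Z(H) = 3891 + 70 = 3961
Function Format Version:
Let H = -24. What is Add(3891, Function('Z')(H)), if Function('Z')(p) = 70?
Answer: 3961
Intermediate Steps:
Add(3891, Function('Z')(H)) = Add(3891, 70) = 3961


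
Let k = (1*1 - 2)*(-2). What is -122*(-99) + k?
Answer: 12080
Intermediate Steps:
k = 2 (k = (1 - 2)*(-2) = -1*(-2) = 2)
-122*(-99) + k = -122*(-99) + 2 = 12078 + 2 = 12080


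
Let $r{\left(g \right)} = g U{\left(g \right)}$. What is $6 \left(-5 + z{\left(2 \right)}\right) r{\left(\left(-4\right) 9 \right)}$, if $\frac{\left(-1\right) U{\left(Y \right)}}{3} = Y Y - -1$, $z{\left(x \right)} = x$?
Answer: $-2521368$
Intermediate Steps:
$U{\left(Y \right)} = -3 - 3 Y^{2}$ ($U{\left(Y \right)} = - 3 \left(Y Y - -1\right) = - 3 \left(Y^{2} + 1\right) = - 3 \left(1 + Y^{2}\right) = -3 - 3 Y^{2}$)
$r{\left(g \right)} = g \left(-3 - 3 g^{2}\right)$
$6 \left(-5 + z{\left(2 \right)}\right) r{\left(\left(-4\right) 9 \right)} = 6 \left(-5 + 2\right) \left(- 3 \left(\left(-4\right) 9\right) \left(1 + \left(\left(-4\right) 9\right)^{2}\right)\right) = 6 \left(-3\right) \left(\left(-3\right) \left(-36\right) \left(1 + \left(-36\right)^{2}\right)\right) = - 18 \left(\left(-3\right) \left(-36\right) \left(1 + 1296\right)\right) = - 18 \left(\left(-3\right) \left(-36\right) 1297\right) = \left(-18\right) 140076 = -2521368$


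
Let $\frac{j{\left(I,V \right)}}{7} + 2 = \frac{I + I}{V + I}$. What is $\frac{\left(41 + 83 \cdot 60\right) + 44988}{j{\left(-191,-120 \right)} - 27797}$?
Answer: $- \frac{15552799}{8646547} \approx -1.7987$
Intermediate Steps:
$j{\left(I,V \right)} = -14 + \frac{14 I}{I + V}$ ($j{\left(I,V \right)} = -14 + 7 \frac{I + I}{V + I} = -14 + 7 \frac{2 I}{I + V} = -14 + \frac{14 I}{I + V}$)
$\frac{\left(41 + 83 \cdot 60\right) + 44988}{j{\left(-191,-120 \right)} - 27797} = \frac{\left(41 + 83 \cdot 60\right) + 44988}{\left(-14\right) \left(-120\right) \frac{1}{-191 - 120} - 27797} = \frac{\left(41 + 4980\right) + 44988}{\left(-14\right) \left(-120\right) \frac{1}{-311} - 27797} = \frac{5021 + 44988}{\left(-14\right) \left(-120\right) \left(- \frac{1}{311}\right) - 27797} = \frac{50009}{- \frac{1680}{311} - 27797} = \frac{50009}{- \frac{8646547}{311}} = 50009 \left(- \frac{311}{8646547}\right) = - \frac{15552799}{8646547}$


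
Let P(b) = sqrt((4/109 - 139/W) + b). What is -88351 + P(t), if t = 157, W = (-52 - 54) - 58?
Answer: -88351 + sqrt(12613032991)/8938 ≈ -88339.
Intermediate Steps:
W = -164 (W = -106 - 58 = -164)
P(b) = sqrt(15807/17876 + b) (P(b) = sqrt((4/109 - 139/(-164)) + b) = sqrt((4*(1/109) - 139*(-1/164)) + b) = sqrt((4/109 + 139/164) + b) = sqrt(15807/17876 + b))
-88351 + P(t) = -88351 + sqrt(70641483 + 79887844*157)/8938 = -88351 + sqrt(70641483 + 12542391508)/8938 = -88351 + sqrt(12613032991)/8938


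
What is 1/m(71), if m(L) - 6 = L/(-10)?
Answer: -10/11 ≈ -0.90909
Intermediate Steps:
m(L) = 6 - L/10 (m(L) = 6 + L/(-10) = 6 + L*(-⅒) = 6 - L/10)
1/m(71) = 1/(6 - ⅒*71) = 1/(6 - 71/10) = 1/(-11/10) = -10/11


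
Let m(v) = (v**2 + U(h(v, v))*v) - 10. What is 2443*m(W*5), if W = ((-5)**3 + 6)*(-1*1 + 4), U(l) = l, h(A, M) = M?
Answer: 15567870920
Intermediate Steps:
W = -357 (W = (-125 + 6)*(-1 + 4) = -119*3 = -357)
m(v) = -10 + 2*v**2 (m(v) = (v**2 + v*v) - 10 = (v**2 + v**2) - 10 = 2*v**2 - 10 = -10 + 2*v**2)
2443*m(W*5) = 2443*(-10 + 2*(-357*5)**2) = 2443*(-10 + 2*(-1785)**2) = 2443*(-10 + 2*3186225) = 2443*(-10 + 6372450) = 2443*6372440 = 15567870920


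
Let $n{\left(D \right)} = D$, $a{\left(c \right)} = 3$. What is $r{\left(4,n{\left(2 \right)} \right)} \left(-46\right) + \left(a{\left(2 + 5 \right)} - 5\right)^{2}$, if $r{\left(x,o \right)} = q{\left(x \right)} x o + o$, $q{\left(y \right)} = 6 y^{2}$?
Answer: $-35416$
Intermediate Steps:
$r{\left(x,o \right)} = o + 6 o x^{3}$ ($r{\left(x,o \right)} = 6 x^{2} x o + o = 6 x^{3} o + o = 6 o x^{3} + o = o + 6 o x^{3}$)
$r{\left(4,n{\left(2 \right)} \right)} \left(-46\right) + \left(a{\left(2 + 5 \right)} - 5\right)^{2} = 2 \left(1 + 6 \cdot 4^{3}\right) \left(-46\right) + \left(3 - 5\right)^{2} = 2 \left(1 + 6 \cdot 64\right) \left(-46\right) + \left(-2\right)^{2} = 2 \left(1 + 384\right) \left(-46\right) + 4 = 2 \cdot 385 \left(-46\right) + 4 = 770 \left(-46\right) + 4 = -35420 + 4 = -35416$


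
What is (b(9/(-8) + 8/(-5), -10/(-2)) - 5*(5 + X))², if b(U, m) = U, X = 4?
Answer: 3644281/1600 ≈ 2277.7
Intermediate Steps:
(b(9/(-8) + 8/(-5), -10/(-2)) - 5*(5 + X))² = ((9/(-8) + 8/(-5)) - 5*(5 + 4))² = ((9*(-⅛) + 8*(-⅕)) - 5*9)² = ((-9/8 - 8/5) - 45)² = (-109/40 - 45)² = (-1909/40)² = 3644281/1600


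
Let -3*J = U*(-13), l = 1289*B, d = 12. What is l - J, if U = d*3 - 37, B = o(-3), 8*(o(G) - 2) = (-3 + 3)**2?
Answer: 7747/3 ≈ 2582.3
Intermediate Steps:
o(G) = 2 (o(G) = 2 + (-3 + 3)**2/8 = 2 + (1/8)*0**2 = 2 + (1/8)*0 = 2 + 0 = 2)
B = 2
U = -1 (U = 12*3 - 37 = 36 - 37 = -1)
l = 2578 (l = 1289*2 = 2578)
J = -13/3 (J = -(-1)*(-13)/3 = -1/3*13 = -13/3 ≈ -4.3333)
l - J = 2578 - 1*(-13/3) = 2578 + 13/3 = 7747/3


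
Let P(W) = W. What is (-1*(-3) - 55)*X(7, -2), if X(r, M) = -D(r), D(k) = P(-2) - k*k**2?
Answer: -17940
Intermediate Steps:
D(k) = -2 - k**3 (D(k) = -2 - k*k**2 = -2 - k**3)
X(r, M) = 2 + r**3 (X(r, M) = -(-2 - r**3) = 2 + r**3)
(-1*(-3) - 55)*X(7, -2) = (-1*(-3) - 55)*(2 + 7**3) = (3 - 55)*(2 + 343) = -52*345 = -17940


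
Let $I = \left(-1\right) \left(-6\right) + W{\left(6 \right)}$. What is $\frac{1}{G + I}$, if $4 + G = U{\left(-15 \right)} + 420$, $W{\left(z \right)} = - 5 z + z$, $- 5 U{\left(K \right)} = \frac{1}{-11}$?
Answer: $\frac{55}{21891} \approx 0.0025124$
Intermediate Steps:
$U{\left(K \right)} = \frac{1}{55}$ ($U{\left(K \right)} = - \frac{1}{5 \left(-11\right)} = \left(- \frac{1}{5}\right) \left(- \frac{1}{11}\right) = \frac{1}{55}$)
$W{\left(z \right)} = - 4 z$
$I = -18$ ($I = \left(-1\right) \left(-6\right) - 24 = 6 - 24 = -18$)
$G = \frac{22881}{55}$ ($G = -4 + \left(\frac{1}{55} + 420\right) = -4 + \frac{23101}{55} = \frac{22881}{55} \approx 416.02$)
$\frac{1}{G + I} = \frac{1}{\frac{22881}{55} - 18} = \frac{1}{\frac{21891}{55}} = \frac{55}{21891}$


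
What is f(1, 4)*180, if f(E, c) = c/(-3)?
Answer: -240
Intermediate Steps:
f(E, c) = -c/3 (f(E, c) = c*(-⅓) = -c/3)
f(1, 4)*180 = -⅓*4*180 = -4/3*180 = -240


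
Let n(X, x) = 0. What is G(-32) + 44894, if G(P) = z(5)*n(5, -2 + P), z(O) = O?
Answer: 44894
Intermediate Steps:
G(P) = 0 (G(P) = 5*0 = 0)
G(-32) + 44894 = 0 + 44894 = 44894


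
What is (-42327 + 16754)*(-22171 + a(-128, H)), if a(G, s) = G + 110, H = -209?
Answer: 567439297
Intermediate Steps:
a(G, s) = 110 + G
(-42327 + 16754)*(-22171 + a(-128, H)) = (-42327 + 16754)*(-22171 + (110 - 128)) = -25573*(-22171 - 18) = -25573*(-22189) = 567439297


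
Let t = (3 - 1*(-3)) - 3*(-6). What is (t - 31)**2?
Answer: 49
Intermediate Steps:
t = 24 (t = (3 + 3) + 18 = 6 + 18 = 24)
(t - 31)**2 = (24 - 31)**2 = (-7)**2 = 49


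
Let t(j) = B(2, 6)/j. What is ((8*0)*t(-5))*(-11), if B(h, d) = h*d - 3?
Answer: 0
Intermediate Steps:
B(h, d) = -3 + d*h (B(h, d) = d*h - 3 = -3 + d*h)
t(j) = 9/j (t(j) = (-3 + 6*2)/j = (-3 + 12)/j = 9/j)
((8*0)*t(-5))*(-11) = ((8*0)*(9/(-5)))*(-11) = (0*(9*(-⅕)))*(-11) = (0*(-9/5))*(-11) = 0*(-11) = 0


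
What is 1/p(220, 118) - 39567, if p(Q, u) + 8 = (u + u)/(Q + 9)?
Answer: -63149161/1596 ≈ -39567.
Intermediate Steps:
p(Q, u) = -8 + 2*u/(9 + Q) (p(Q, u) = -8 + (u + u)/(Q + 9) = -8 + (2*u)/(9 + Q) = -8 + 2*u/(9 + Q))
1/p(220, 118) - 39567 = 1/(2*(-36 + 118 - 4*220)/(9 + 220)) - 39567 = 1/(2*(-36 + 118 - 880)/229) - 39567 = 1/(2*(1/229)*(-798)) - 39567 = 1/(-1596/229) - 39567 = -229/1596 - 39567 = -63149161/1596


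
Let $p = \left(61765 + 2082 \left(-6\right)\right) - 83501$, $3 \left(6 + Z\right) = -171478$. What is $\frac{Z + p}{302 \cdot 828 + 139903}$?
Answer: $- \frac{274180}{1169877} \approx -0.23437$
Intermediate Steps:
$Z = - \frac{171496}{3}$ ($Z = -6 + \frac{1}{3} \left(-171478\right) = -6 - \frac{171478}{3} = - \frac{171496}{3} \approx -57165.0$)
$p = -34228$ ($p = \left(61765 - 12492\right) - 83501 = 49273 - 83501 = -34228$)
$\frac{Z + p}{302 \cdot 828 + 139903} = \frac{- \frac{171496}{3} - 34228}{302 \cdot 828 + 139903} = - \frac{274180}{3 \left(250056 + 139903\right)} = - \frac{274180}{3 \cdot 389959} = \left(- \frac{274180}{3}\right) \frac{1}{389959} = - \frac{274180}{1169877}$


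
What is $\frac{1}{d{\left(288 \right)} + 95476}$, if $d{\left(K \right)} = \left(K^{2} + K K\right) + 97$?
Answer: $\frac{1}{261461} \approx 3.8247 \cdot 10^{-6}$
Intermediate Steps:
$d{\left(K \right)} = 97 + 2 K^{2}$ ($d{\left(K \right)} = \left(K^{2} + K^{2}\right) + 97 = 2 K^{2} + 97 = 97 + 2 K^{2}$)
$\frac{1}{d{\left(288 \right)} + 95476} = \frac{1}{\left(97 + 2 \cdot 288^{2}\right) + 95476} = \frac{1}{\left(97 + 2 \cdot 82944\right) + 95476} = \frac{1}{\left(97 + 165888\right) + 95476} = \frac{1}{165985 + 95476} = \frac{1}{261461}$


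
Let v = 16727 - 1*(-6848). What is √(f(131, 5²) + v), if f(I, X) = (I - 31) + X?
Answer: 10*√237 ≈ 153.95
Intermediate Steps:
f(I, X) = -31 + I + X (f(I, X) = (-31 + I) + X = -31 + I + X)
v = 23575 (v = 16727 + 6848 = 23575)
√(f(131, 5²) + v) = √((-31 + 131 + 5²) + 23575) = √((-31 + 131 + 25) + 23575) = √(125 + 23575) = √23700 = 10*√237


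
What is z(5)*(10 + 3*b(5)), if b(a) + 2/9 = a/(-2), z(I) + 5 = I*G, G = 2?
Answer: 55/6 ≈ 9.1667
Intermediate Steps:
z(I) = -5 + 2*I (z(I) = -5 + I*2 = -5 + 2*I)
b(a) = -2/9 - a/2 (b(a) = -2/9 + a/(-2) = -2/9 + a*(-1/2) = -2/9 - a/2)
z(5)*(10 + 3*b(5)) = (-5 + 2*5)*(10 + 3*(-2/9 - 1/2*5)) = (-5 + 10)*(10 + 3*(-2/9 - 5/2)) = 5*(10 + 3*(-49/18)) = 5*(10 - 49/6) = 5*(11/6) = 55/6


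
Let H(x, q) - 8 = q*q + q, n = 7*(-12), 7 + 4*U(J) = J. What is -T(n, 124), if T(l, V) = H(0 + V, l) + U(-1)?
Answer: -6978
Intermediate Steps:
U(J) = -7/4 + J/4
n = -84
H(x, q) = 8 + q + q**2 (H(x, q) = 8 + (q*q + q) = 8 + (q**2 + q) = 8 + (q + q**2) = 8 + q + q**2)
T(l, V) = 6 + l + l**2 (T(l, V) = (8 + l + l**2) + (-7/4 + (1/4)*(-1)) = (8 + l + l**2) + (-7/4 - 1/4) = (8 + l + l**2) - 2 = 6 + l + l**2)
-T(n, 124) = -(6 - 84 + (-84)**2) = -(6 - 84 + 7056) = -1*6978 = -6978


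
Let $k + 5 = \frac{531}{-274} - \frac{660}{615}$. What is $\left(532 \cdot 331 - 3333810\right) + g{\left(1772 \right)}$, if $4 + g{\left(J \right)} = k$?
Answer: $- \frac{35473938945}{11234} \approx -3.1577 \cdot 10^{6}$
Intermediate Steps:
$k = - \frac{89997}{11234}$ ($k = -5 + \left(\frac{531}{-274} - \frac{660}{615}\right) = -5 + \left(531 \left(- \frac{1}{274}\right) - \frac{44}{41}\right) = -5 - \frac{33827}{11234} = - \frac{89997}{11234} \approx -8.0111$)
$g{\left(J \right)} = - \frac{134933}{11234}$ ($g{\left(J \right)} = -4 - \frac{89997}{11234} = - \frac{134933}{11234}$)
$\left(532 \cdot 331 - 3333810\right) + g{\left(1772 \right)} = \left(532 \cdot 331 - 3333810\right) - \frac{134933}{11234} = \left(176092 - 3333810\right) - \frac{134933}{11234} = -3157718 - \frac{134933}{11234} = - \frac{35473938945}{11234}$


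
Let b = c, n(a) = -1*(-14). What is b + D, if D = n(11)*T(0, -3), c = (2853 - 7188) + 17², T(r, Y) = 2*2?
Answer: -3990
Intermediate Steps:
T(r, Y) = 4
n(a) = 14
c = -4046 (c = -4335 + 289 = -4046)
b = -4046
D = 56 (D = 14*4 = 56)
b + D = -4046 + 56 = -3990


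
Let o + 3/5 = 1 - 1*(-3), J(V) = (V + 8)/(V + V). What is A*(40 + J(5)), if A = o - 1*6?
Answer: -5369/50 ≈ -107.38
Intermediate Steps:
J(V) = (8 + V)/(2*V) (J(V) = (8 + V)/((2*V)) = (8 + V)*(1/(2*V)) = (8 + V)/(2*V))
o = 17/5 (o = -⅗ + (1 - 1*(-3)) = -⅗ + (1 + 3) = -⅗ + 4 = 17/5 ≈ 3.4000)
A = -13/5 (A = 17/5 - 1*6 = 17/5 - 6 = -13/5 ≈ -2.6000)
A*(40 + J(5)) = -13*(40 + (½)*(8 + 5)/5)/5 = -13*(40 + (½)*(⅕)*13)/5 = -13*(40 + 13/10)/5 = -13/5*413/10 = -5369/50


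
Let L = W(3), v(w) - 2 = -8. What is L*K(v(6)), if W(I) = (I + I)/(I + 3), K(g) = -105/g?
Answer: 35/2 ≈ 17.500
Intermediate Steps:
v(w) = -6 (v(w) = 2 - 8 = -6)
W(I) = 2*I/(3 + I) (W(I) = (2*I)/(3 + I) = 2*I/(3 + I))
L = 1 (L = 2*3/(3 + 3) = 2*3/6 = 2*3*(⅙) = 1)
L*K(v(6)) = 1*(-105/(-6)) = 1*(-105*(-⅙)) = 1*(35/2) = 35/2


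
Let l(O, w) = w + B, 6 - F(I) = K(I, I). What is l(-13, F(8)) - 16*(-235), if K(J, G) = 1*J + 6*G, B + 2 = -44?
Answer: 3664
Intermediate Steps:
B = -46 (B = -2 - 44 = -46)
K(J, G) = J + 6*G
F(I) = 6 - 7*I (F(I) = 6 - (I + 6*I) = 6 - 7*I)
l(O, w) = -46 + w (l(O, w) = w - 46 = -46 + w)
l(-13, F(8)) - 16*(-235) = (-46 + (6 - 7*8)) - 16*(-235) = (-46 + (6 - 56)) - 1*(-3760) = (-46 - 50) + 3760 = -96 + 3760 = 3664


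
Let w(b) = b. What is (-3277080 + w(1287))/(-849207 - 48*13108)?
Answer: 1091931/492797 ≈ 2.2158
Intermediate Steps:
(-3277080 + w(1287))/(-849207 - 48*13108) = (-3277080 + 1287)/(-849207 - 48*13108) = -3275793/(-849207 - 629184) = -3275793/(-1478391) = -3275793*(-1/1478391) = 1091931/492797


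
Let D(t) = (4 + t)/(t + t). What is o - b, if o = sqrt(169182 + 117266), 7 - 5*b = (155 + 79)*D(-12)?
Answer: 71/5 + 4*sqrt(17903) ≈ 549.41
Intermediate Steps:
D(t) = (4 + t)/(2*t) (D(t) = (4 + t)/((2*t)) = (4 + t)*(1/(2*t)) = (4 + t)/(2*t))
b = -71/5 (b = 7/5 - (155 + 79)*(1/2)*(4 - 12)/(-12)/5 = 7/5 - 234*(1/2)*(-1/12)*(-8)/5 = 7/5 - 234/(5*3) = 7/5 - 1/5*78 = 7/5 - 78/5 = -71/5 ≈ -14.200)
o = 4*sqrt(17903) (o = sqrt(286448) = 4*sqrt(17903) ≈ 535.21)
o - b = 4*sqrt(17903) - 1*(-71/5) = 4*sqrt(17903) + 71/5 = 71/5 + 4*sqrt(17903)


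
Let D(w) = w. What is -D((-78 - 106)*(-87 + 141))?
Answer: 9936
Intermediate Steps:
-D((-78 - 106)*(-87 + 141)) = -(-78 - 106)*(-87 + 141) = -(-184)*54 = -1*(-9936) = 9936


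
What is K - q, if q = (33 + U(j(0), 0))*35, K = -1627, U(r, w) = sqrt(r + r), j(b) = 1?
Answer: -2782 - 35*sqrt(2) ≈ -2831.5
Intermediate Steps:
U(r, w) = sqrt(2)*sqrt(r) (U(r, w) = sqrt(2*r) = sqrt(2)*sqrt(r))
q = 1155 + 35*sqrt(2) (q = (33 + sqrt(2)*sqrt(1))*35 = (33 + sqrt(2)*1)*35 = (33 + sqrt(2))*35 = 1155 + 35*sqrt(2) ≈ 1204.5)
K - q = -1627 - (1155 + 35*sqrt(2)) = -1627 + (-1155 - 35*sqrt(2)) = -2782 - 35*sqrt(2)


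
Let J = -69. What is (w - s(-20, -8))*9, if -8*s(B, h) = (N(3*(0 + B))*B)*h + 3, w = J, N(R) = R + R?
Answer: -177741/8 ≈ -22218.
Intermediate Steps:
N(R) = 2*R
w = -69
s(B, h) = -3/8 - 3*h*B²/4 (s(B, h) = -(((2*(3*(0 + B)))*B)*h + 3)/8 = -(((2*(3*B))*B)*h + 3)/8 = -(((6*B)*B)*h + 3)/8 = -((6*B²)*h + 3)/8 = -(6*h*B² + 3)/8 = -(3 + 6*h*B²)/8 = -3/8 - 3*h*B²/4)
(w - s(-20, -8))*9 = (-69 - (-3/8 - ¾*(-8)*(-20)²))*9 = (-69 - (-3/8 - ¾*(-8)*400))*9 = (-69 - (-3/8 + 2400))*9 = (-69 - 1*19197/8)*9 = (-69 - 19197/8)*9 = -19749/8*9 = -177741/8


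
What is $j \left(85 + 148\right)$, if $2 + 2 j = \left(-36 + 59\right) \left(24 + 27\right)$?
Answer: $\frac{272843}{2} \approx 1.3642 \cdot 10^{5}$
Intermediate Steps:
$j = \frac{1171}{2}$ ($j = -1 + \frac{\left(-36 + 59\right) \left(24 + 27\right)}{2} = -1 + \frac{23 \cdot 51}{2} = -1 + \frac{1}{2} \cdot 1173 = -1 + \frac{1173}{2} = \frac{1171}{2} \approx 585.5$)
$j \left(85 + 148\right) = \frac{1171 \left(85 + 148\right)}{2} = \frac{1171}{2} \cdot 233 = \frac{272843}{2}$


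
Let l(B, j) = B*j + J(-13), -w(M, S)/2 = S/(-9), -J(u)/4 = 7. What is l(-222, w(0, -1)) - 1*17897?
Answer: -53627/3 ≈ -17876.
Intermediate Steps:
J(u) = -28 (J(u) = -4*7 = -28)
w(M, S) = 2*S/9 (w(M, S) = -2*S/(-9) = -2*S*(-1)/9 = -(-2)*S/9 = 2*S/9)
l(B, j) = -28 + B*j (l(B, j) = B*j - 28 = -28 + B*j)
l(-222, w(0, -1)) - 1*17897 = (-28 - 148*(-1)/3) - 1*17897 = (-28 - 222*(-2/9)) - 17897 = (-28 + 148/3) - 17897 = 64/3 - 17897 = -53627/3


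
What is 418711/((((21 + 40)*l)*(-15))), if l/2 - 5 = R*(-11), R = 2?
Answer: 418711/31110 ≈ 13.459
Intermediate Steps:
l = -34 (l = 10 + 2*(2*(-11)) = 10 + 2*(-22) = 10 - 44 = -34)
418711/((((21 + 40)*l)*(-15))) = 418711/((((21 + 40)*(-34))*(-15))) = 418711/(((61*(-34))*(-15))) = 418711/((-2074*(-15))) = 418711/31110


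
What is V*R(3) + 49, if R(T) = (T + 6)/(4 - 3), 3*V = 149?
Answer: 496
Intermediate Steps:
V = 149/3 (V = (⅓)*149 = 149/3 ≈ 49.667)
R(T) = 6 + T (R(T) = (6 + T)/1 = (6 + T)*1 = 6 + T)
V*R(3) + 49 = 149*(6 + 3)/3 + 49 = (149/3)*9 + 49 = 447 + 49 = 496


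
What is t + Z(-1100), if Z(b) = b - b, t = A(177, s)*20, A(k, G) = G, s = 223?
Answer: 4460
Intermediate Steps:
t = 4460 (t = 223*20 = 4460)
Z(b) = 0
t + Z(-1100) = 4460 + 0 = 4460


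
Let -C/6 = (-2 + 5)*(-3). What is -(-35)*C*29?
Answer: 54810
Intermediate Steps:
C = 54 (C = -6*(-2 + 5)*(-3) = -18*(-3) = -6*(-9) = 54)
-(-35)*C*29 = -(-35)*54*29 = -35*(-54)*29 = 1890*29 = 54810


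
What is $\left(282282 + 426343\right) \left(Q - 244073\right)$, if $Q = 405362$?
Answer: $114293417625$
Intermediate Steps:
$\left(282282 + 426343\right) \left(Q - 244073\right) = \left(282282 + 426343\right) \left(405362 - 244073\right) = 708625 \cdot 161289 = 114293417625$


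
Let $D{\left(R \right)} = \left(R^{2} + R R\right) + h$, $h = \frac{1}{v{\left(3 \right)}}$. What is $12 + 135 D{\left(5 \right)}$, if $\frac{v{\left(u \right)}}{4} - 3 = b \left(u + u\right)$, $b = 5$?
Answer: $\frac{297573}{44} \approx 6763.0$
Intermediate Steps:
$v{\left(u \right)} = 12 + 40 u$ ($v{\left(u \right)} = 12 + 4 \cdot 5 \left(u + u\right) = 12 + 4 \cdot 5 \cdot 2 u = 12 + 4 \cdot 10 u = 12 + 40 u$)
$h = \frac{1}{132}$ ($h = \frac{1}{12 + 40 \cdot 3} = \frac{1}{12 + 120} = \frac{1}{132} \approx 0.0075758$)
$D{\left(R \right)} = \frac{1}{132} + 2 R^{2}$ ($D{\left(R \right)} = \left(R^{2} + R R\right) + \frac{1}{132} = \left(R^{2} + R^{2}\right) + \frac{1}{132} = 2 R^{2} + \frac{1}{132} = \frac{1}{132} + 2 R^{2}$)
$12 + 135 D{\left(5 \right)} = 12 + 135 \left(\frac{1}{132} + 2 \cdot 5^{2}\right) = 12 + 135 \left(\frac{1}{132} + 2 \cdot 25\right) = 12 + 135 \left(\frac{1}{132} + 50\right) = 12 + 135 \cdot \frac{6601}{132} = 12 + \frac{297045}{44} = \frac{297573}{44}$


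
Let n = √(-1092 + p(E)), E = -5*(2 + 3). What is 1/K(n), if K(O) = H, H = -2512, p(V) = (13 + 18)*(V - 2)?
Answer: -1/2512 ≈ -0.00039809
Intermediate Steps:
E = -25 (E = -5*5 = -25)
p(V) = -62 + 31*V (p(V) = 31*(-2 + V) = -62 + 31*V)
n = I*√1929 (n = √(-1092 + (-62 + 31*(-25))) = √(-1092 + (-62 - 775)) = √(-1092 - 837) = √(-1929) = I*√1929 ≈ 43.92*I)
K(O) = -2512
1/K(n) = 1/(-2512) = -1/2512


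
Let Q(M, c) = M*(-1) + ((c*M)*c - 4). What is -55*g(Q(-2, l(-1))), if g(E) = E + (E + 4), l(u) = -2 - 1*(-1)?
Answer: 220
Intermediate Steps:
l(u) = -1 (l(u) = -2 + 1 = -1)
Q(M, c) = -4 - M + M*c**2 (Q(M, c) = -M + ((M*c)*c - 4) = -M + (M*c**2 - 4) = -M + (-4 + M*c**2) = -4 - M + M*c**2)
g(E) = 4 + 2*E (g(E) = E + (4 + E) = 4 + 2*E)
-55*g(Q(-2, l(-1))) = -55*(4 + 2*(-4 - 1*(-2) - 2*(-1)**2)) = -55*(4 + 2*(-4 + 2 - 2*1)) = -55*(4 + 2*(-4 + 2 - 2)) = -55*(4 + 2*(-4)) = -55*(4 - 8) = -55*(-4) = 220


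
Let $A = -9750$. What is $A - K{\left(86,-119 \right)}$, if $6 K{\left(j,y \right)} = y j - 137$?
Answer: $- \frac{16043}{2} \approx -8021.5$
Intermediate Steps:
$K{\left(j,y \right)} = - \frac{137}{6} + \frac{j y}{6}$ ($K{\left(j,y \right)} = \frac{y j - 137}{6} = \frac{j y - 137}{6} = \frac{-137 + j y}{6} = - \frac{137}{6} + \frac{j y}{6}$)
$A - K{\left(86,-119 \right)} = -9750 - \left(- \frac{137}{6} + \frac{1}{6} \cdot 86 \left(-119\right)\right) = -9750 - \left(- \frac{137}{6} - \frac{5117}{3}\right) = -9750 - - \frac{3457}{2} = -9750 + \frac{3457}{2} = - \frac{16043}{2}$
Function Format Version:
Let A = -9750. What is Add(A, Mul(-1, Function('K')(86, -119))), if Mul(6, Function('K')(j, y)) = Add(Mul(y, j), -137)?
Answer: Rational(-16043, 2) ≈ -8021.5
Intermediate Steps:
Function('K')(j, y) = Add(Rational(-137, 6), Mul(Rational(1, 6), j, y)) (Function('K')(j, y) = Mul(Rational(1, 6), Add(Mul(y, j), -137)) = Mul(Rational(1, 6), Add(Mul(j, y), -137)) = Mul(Rational(1, 6), Add(-137, Mul(j, y))) = Add(Rational(-137, 6), Mul(Rational(1, 6), j, y)))
Add(A, Mul(-1, Function('K')(86, -119))) = Add(-9750, Mul(-1, Add(Rational(-137, 6), Mul(Rational(1, 6), 86, -119)))) = Add(-9750, Mul(-1, Add(Rational(-137, 6), Rational(-5117, 3)))) = Add(-9750, Mul(-1, Rational(-3457, 2))) = Add(-9750, Rational(3457, 2)) = Rational(-16043, 2)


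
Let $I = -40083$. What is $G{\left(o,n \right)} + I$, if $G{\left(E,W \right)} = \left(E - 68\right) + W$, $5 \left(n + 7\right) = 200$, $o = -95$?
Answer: $-40213$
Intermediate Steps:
$n = 33$ ($n = -7 + \frac{1}{5} \cdot 200 = -7 + 40 = 33$)
$G{\left(E,W \right)} = -68 + E + W$ ($G{\left(E,W \right)} = \left(-68 + E\right) + W = -68 + E + W$)
$G{\left(o,n \right)} + I = \left(-68 - 95 + 33\right) - 40083 = -130 - 40083 = -40213$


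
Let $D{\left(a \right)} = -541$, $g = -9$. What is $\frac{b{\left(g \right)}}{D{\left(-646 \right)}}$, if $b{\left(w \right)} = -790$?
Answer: $\frac{790}{541} \approx 1.4603$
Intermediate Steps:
$\frac{b{\left(g \right)}}{D{\left(-646 \right)}} = - \frac{790}{-541} = \left(-790\right) \left(- \frac{1}{541}\right) = \frac{790}{541}$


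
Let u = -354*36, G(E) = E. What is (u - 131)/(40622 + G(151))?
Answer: -12875/40773 ≈ -0.31577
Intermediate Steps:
u = -12744
(u - 131)/(40622 + G(151)) = (-12744 - 131)/(40622 + 151) = -12875/40773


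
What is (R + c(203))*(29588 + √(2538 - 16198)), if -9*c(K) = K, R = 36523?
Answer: 9719776352/9 + 657008*I*√3415/9 ≈ 1.08e+9 + 4.266e+6*I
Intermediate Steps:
c(K) = -K/9
(R + c(203))*(29588 + √(2538 - 16198)) = (36523 - ⅑*203)*(29588 + √(2538 - 16198)) = (36523 - 203/9)*(29588 + √(-13660)) = 328504*(29588 + 2*I*√3415)/9 = 9719776352/9 + 657008*I*√3415/9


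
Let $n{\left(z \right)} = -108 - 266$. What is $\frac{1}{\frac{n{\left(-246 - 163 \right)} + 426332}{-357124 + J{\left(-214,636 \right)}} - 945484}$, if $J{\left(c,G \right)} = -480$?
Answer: $- \frac{13754}{13004203319} \approx -1.0577 \cdot 10^{-6}$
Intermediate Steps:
$n{\left(z \right)} = -374$
$\frac{1}{\frac{n{\left(-246 - 163 \right)} + 426332}{-357124 + J{\left(-214,636 \right)}} - 945484} = \frac{1}{\frac{-374 + 426332}{-357124 - 480} - 945484} = \frac{1}{\frac{425958}{-357604} - 945484} = \frac{1}{425958 \left(- \frac{1}{357604}\right) - 945484} = \frac{1}{- \frac{16383}{13754} - 945484} = \frac{1}{- \frac{13004203319}{13754}} = - \frac{13754}{13004203319}$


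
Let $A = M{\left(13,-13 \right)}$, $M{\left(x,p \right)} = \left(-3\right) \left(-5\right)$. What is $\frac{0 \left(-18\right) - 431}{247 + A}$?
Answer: $- \frac{431}{262} \approx -1.645$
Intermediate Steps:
$M{\left(x,p \right)} = 15$
$A = 15$
$\frac{0 \left(-18\right) - 431}{247 + A} = \frac{0 \left(-18\right) - 431}{247 + 15} = \frac{0 - 431}{262} = \left(-431\right) \frac{1}{262} = - \frac{431}{262}$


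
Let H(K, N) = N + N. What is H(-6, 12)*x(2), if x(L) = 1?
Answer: 24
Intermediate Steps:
H(K, N) = 2*N
H(-6, 12)*x(2) = (2*12)*1 = 24*1 = 24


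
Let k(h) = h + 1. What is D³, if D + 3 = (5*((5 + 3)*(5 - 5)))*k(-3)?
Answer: -27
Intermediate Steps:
k(h) = 1 + h
D = -3 (D = -3 + (5*((5 + 3)*(5 - 5)))*(1 - 3) = -3 + (5*(8*0))*(-2) = -3 + (5*0)*(-2) = -3 + 0*(-2) = -3 + 0 = -3)
D³ = (-3)³ = -27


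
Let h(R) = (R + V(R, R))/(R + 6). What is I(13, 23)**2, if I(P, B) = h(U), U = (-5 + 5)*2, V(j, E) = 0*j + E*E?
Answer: 0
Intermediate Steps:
V(j, E) = E**2 (V(j, E) = 0 + E**2 = E**2)
U = 0 (U = 0*2 = 0)
h(R) = (R + R**2)/(6 + R) (h(R) = (R + R**2)/(R + 6) = (R + R**2)/(6 + R))
I(P, B) = 0 (I(P, B) = 0*(1 + 0)/(6 + 0) = 0*1/6 = 0*(1/6)*1 = 0)
I(13, 23)**2 = 0**2 = 0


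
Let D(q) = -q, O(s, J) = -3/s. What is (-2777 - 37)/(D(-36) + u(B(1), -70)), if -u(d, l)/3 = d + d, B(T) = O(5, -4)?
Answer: -2345/33 ≈ -71.061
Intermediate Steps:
B(T) = -⅗ (B(T) = -3/5 = -3*⅕ = -⅗)
u(d, l) = -6*d (u(d, l) = -3*(d + d) = -6*d)
(-2777 - 37)/(D(-36) + u(B(1), -70)) = (-2777 - 37)/(-1*(-36) - 6*(-⅗)) = -2814/(36 + 18/5) = -2814/198/5 = -2814*5/198 = -2345/33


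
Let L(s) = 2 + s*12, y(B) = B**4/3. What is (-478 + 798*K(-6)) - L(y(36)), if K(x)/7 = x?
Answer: -6752460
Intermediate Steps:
y(B) = B**4/3 (y(B) = B**4*(1/3) = B**4/3)
K(x) = 7*x
L(s) = 2 + 12*s
(-478 + 798*K(-6)) - L(y(36)) = (-478 + 798*(7*(-6))) - (2 + 12*((1/3)*36**4)) = (-478 + 798*(-42)) - (2 + 12*((1/3)*1679616)) = (-478 - 33516) - (2 + 12*559872) = -33994 - (2 + 6718464) = -33994 - 1*6718466 = -33994 - 6718466 = -6752460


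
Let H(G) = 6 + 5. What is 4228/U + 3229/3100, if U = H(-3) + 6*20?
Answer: 13529799/406100 ≈ 33.316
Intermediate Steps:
H(G) = 11
U = 131 (U = 11 + 6*20 = 11 + 120 = 131)
4228/U + 3229/3100 = 4228/131 + 3229/3100 = 13529799/406100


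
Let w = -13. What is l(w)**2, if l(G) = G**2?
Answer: 28561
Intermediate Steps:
l(w)**2 = ((-13)**2)**2 = 169**2 = 28561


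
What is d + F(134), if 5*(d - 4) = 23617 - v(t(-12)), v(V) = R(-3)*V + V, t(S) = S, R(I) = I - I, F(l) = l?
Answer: 24319/5 ≈ 4863.8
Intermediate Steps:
R(I) = 0
v(V) = V (v(V) = 0*V + V = 0 + V = V)
d = 23649/5 (d = 4 + (23617 - 1*(-12))/5 = 4 + (23617 + 12)/5 = 4 + (⅕)*23629 = 4 + 23629/5 = 23649/5 ≈ 4729.8)
d + F(134) = 23649/5 + 134 = 24319/5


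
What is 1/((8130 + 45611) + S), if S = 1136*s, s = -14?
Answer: 1/37837 ≈ 2.6429e-5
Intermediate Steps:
S = -15904 (S = 1136*(-14) = -15904)
1/((8130 + 45611) + S) = 1/((8130 + 45611) - 15904) = 1/(53741 - 15904) = 1/37837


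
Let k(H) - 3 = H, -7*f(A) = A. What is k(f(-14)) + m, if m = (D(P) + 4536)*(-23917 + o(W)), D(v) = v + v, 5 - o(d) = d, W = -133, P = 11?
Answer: -108384677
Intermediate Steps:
o(d) = 5 - d
f(A) = -A/7
D(v) = 2*v
k(H) = 3 + H
m = -108384682 (m = (2*11 + 4536)*(-23917 + (5 - 1*(-133))) = (22 + 4536)*(-23917 + (5 + 133)) = 4558*(-23917 + 138) = 4558*(-23779) = -108384682)
k(f(-14)) + m = (3 - ⅐*(-14)) - 108384682 = (3 + 2) - 108384682 = 5 - 108384682 = -108384677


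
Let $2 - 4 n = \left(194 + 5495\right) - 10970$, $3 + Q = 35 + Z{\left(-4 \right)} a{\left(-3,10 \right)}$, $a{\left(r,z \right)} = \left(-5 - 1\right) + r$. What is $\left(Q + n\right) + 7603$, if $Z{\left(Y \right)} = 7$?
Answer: $\frac{35571}{4} \approx 8892.8$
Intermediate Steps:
$a{\left(r,z \right)} = -6 + r$
$Q = -31$ ($Q = -3 + \left(35 + 7 \left(-6 - 3\right)\right) = -3 + \left(35 + 7 \left(-9\right)\right) = -3 + \left(35 - 63\right) = -3 - 28 = -31$)
$n = \frac{5283}{4}$ ($n = \frac{1}{2} - \frac{\left(194 + 5495\right) - 10970}{4} = \frac{1}{2} - \frac{5689 - 10970}{4} = \frac{1}{2} - - \frac{5281}{4} = \frac{1}{2} + \frac{5281}{4} = \frac{5283}{4} \approx 1320.8$)
$\left(Q + n\right) + 7603 = \left(-31 + \frac{5283}{4}\right) + 7603 = \frac{5159}{4} + 7603 = \frac{35571}{4}$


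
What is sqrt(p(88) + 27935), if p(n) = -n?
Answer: sqrt(27847) ≈ 166.87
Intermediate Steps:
sqrt(p(88) + 27935) = sqrt(-1*88 + 27935) = sqrt(-88 + 27935) = sqrt(27847)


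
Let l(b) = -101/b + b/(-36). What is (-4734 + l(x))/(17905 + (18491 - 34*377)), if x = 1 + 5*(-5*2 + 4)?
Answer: -4937819/24615432 ≈ -0.20060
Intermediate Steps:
x = -29 (x = 1 + 5*(-10 + 4) = 1 + 5*(-6) = 1 - 30 = -29)
l(b) = -101/b - b/36 (l(b) = -101/b + b*(-1/36) = -101/b - b/36)
(-4734 + l(x))/(17905 + (18491 - 34*377)) = (-4734 + (-101/(-29) - 1/36*(-29)))/(17905 + (18491 - 34*377)) = (-4734 + (-101*(-1/29) + 29/36))/(17905 + (18491 - 1*12818)) = (-4734 + (101/29 + 29/36))/(17905 + (18491 - 12818)) = (-4734 + 4477/1044)/(17905 + 5673) = -4937819/1044/23578 = -4937819/1044*1/23578 = -4937819/24615432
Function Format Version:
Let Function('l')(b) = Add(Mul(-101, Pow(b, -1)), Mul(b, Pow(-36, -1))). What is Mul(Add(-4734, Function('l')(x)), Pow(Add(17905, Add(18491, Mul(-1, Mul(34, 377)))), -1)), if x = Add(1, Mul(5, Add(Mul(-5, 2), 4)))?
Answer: Rational(-4937819, 24615432) ≈ -0.20060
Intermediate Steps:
x = -29 (x = Add(1, Mul(5, Add(-10, 4))) = Add(1, Mul(5, -6)) = Add(1, -30) = -29)
Function('l')(b) = Add(Mul(-101, Pow(b, -1)), Mul(Rational(-1, 36), b)) (Function('l')(b) = Add(Mul(-101, Pow(b, -1)), Mul(b, Rational(-1, 36))) = Add(Mul(-101, Pow(b, -1)), Mul(Rational(-1, 36), b)))
Mul(Add(-4734, Function('l')(x)), Pow(Add(17905, Add(18491, Mul(-1, Mul(34, 377)))), -1)) = Mul(Add(-4734, Add(Mul(-101, Pow(-29, -1)), Mul(Rational(-1, 36), -29))), Pow(Add(17905, Add(18491, Mul(-1, Mul(34, 377)))), -1)) = Mul(Add(-4734, Add(Mul(-101, Rational(-1, 29)), Rational(29, 36))), Pow(Add(17905, Add(18491, Mul(-1, 12818))), -1)) = Mul(Add(-4734, Add(Rational(101, 29), Rational(29, 36))), Pow(Add(17905, Add(18491, -12818)), -1)) = Mul(Add(-4734, Rational(4477, 1044)), Pow(Add(17905, 5673), -1)) = Mul(Rational(-4937819, 1044), Pow(23578, -1)) = Mul(Rational(-4937819, 1044), Rational(1, 23578)) = Rational(-4937819, 24615432)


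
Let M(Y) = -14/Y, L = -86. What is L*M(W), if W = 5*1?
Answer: 1204/5 ≈ 240.80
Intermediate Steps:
W = 5
L*M(W) = -(-1204)/5 = -86*(-14/5) = 1204/5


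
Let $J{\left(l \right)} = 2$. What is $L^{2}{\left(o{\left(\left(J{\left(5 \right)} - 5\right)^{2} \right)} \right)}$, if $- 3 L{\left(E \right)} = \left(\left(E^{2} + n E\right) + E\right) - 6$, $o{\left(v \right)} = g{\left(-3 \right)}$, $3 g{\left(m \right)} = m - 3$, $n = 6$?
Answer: $\frac{256}{9} \approx 28.444$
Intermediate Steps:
$g{\left(m \right)} = -1 + \frac{m}{3}$ ($g{\left(m \right)} = \frac{m - 3}{3} = \frac{-3 + m}{3} = -1 + \frac{m}{3}$)
$o{\left(v \right)} = -2$ ($o{\left(v \right)} = -1 + \frac{1}{3} \left(-3\right) = -1 - 1 = -2$)
$L{\left(E \right)} = 2 - \frac{7 E}{3} - \frac{E^{2}}{3}$ ($L{\left(E \right)} = - \frac{\left(\left(E^{2} + 6 E\right) + E\right) - 6}{3} = - \frac{\left(E^{2} + 7 E\right) - 6}{3} = - \frac{-6 + E^{2} + 7 E}{3} = 2 - \frac{7 E}{3} - \frac{E^{2}}{3}$)
$L^{2}{\left(o{\left(\left(J{\left(5 \right)} - 5\right)^{2} \right)} \right)} = \left(2 - - \frac{14}{3} - \frac{\left(-2\right)^{2}}{3}\right)^{2} = \left(2 + \frac{14}{3} - \frac{4}{3}\right)^{2} = \left(\frac{16}{3}\right)^{2} = \frac{256}{9}$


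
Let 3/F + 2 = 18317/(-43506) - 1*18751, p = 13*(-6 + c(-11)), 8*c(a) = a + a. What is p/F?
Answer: 371228282425/522072 ≈ 7.1107e+5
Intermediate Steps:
c(a) = a/4 (c(a) = (a + a)/8 = (2*a)/8 = a/4)
p = -455/4 (p = 13*(-6 + (¼)*(-11)) = 13*(-6 - 11/4) = 13*(-35/4) = -455/4 ≈ -113.75)
F = -130518/815886335 (F = 3/(-2 + (18317/(-43506) - 1*18751)) = 3/(-2 + (18317*(-1/43506) - 18751)) = 3/(-2 + (-18317/43506 - 18751)) = 3/(-2 - 815799323/43506) = 3/(-815886335/43506) = 3*(-43506/815886335) = -130518/815886335 ≈ -0.00015997)
p/F = -455/(4*(-130518/815886335)) = -455/4*(-815886335/130518) = 371228282425/522072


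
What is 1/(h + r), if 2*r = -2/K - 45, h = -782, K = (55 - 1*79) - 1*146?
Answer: -85/68382 ≈ -0.0012430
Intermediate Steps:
K = -170 (K = (55 - 79) - 146 = -24 - 146 = -170)
r = -1912/85 (r = (-2/(-170) - 45)/2 = (-2*(-1/170) - 45)/2 = (1/85 - 45)/2 = (1/2)*(-3824/85) = -1912/85 ≈ -22.494)
1/(h + r) = 1/(-782 - 1912/85) = 1/(-68382/85) = -85/68382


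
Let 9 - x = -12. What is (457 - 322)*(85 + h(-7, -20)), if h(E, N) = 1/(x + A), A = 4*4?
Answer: 424710/37 ≈ 11479.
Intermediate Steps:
A = 16
x = 21 (x = 9 - 1*(-12) = 9 + 12 = 21)
h(E, N) = 1/37 (h(E, N) = 1/(21 + 16) = 1/37)
(457 - 322)*(85 + h(-7, -20)) = (457 - 322)*(85 + 1/37) = 135*(3146/37) = 424710/37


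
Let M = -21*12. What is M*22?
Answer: -5544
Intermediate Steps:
M = -252
M*22 = -252*22 = -5544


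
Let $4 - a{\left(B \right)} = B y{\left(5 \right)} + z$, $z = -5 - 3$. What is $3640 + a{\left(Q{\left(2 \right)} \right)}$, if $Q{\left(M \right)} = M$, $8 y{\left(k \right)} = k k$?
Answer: $\frac{14583}{4} \approx 3645.8$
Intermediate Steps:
$y{\left(k \right)} = \frac{k^{2}}{8}$ ($y{\left(k \right)} = \frac{k k}{8} = \frac{k^{2}}{8}$)
$z = -8$ ($z = -5 - 3 = -8$)
$a{\left(B \right)} = 12 - \frac{25 B}{8}$ ($a{\left(B \right)} = 4 - \left(B \frac{5^{2}}{8} - 8\right) = 4 - \left(B \frac{1}{8} \cdot 25 - 8\right) = 4 - \left(B \frac{25}{8} - 8\right) = 4 - \left(\frac{25 B}{8} - 8\right) = 4 - \left(-8 + \frac{25 B}{8}\right) = 12 - \frac{25 B}{8}$)
$3640 + a{\left(Q{\left(2 \right)} \right)} = 3640 + \left(12 - \frac{25}{4}\right) = 3640 + \frac{23}{4} = \frac{14583}{4}$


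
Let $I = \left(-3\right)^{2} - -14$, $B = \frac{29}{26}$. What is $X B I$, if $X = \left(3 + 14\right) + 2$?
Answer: $\frac{12673}{26} \approx 487.42$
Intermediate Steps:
$B = \frac{29}{26}$ ($B = 29 \cdot \frac{1}{26} = \frac{29}{26} \approx 1.1154$)
$I = 23$ ($I = 9 + 14 = 23$)
$X = 19$ ($X = 17 + 2 = 19$)
$X B I = 19 \cdot \frac{29}{26} \cdot 23 = \frac{551}{26} \cdot 23 = \frac{12673}{26}$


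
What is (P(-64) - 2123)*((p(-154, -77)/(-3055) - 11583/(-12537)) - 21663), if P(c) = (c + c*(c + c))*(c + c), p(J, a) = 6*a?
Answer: 2044751323711314/90545 ≈ 2.2583e+10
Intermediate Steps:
P(c) = 2*c*(c + 2*c²) (P(c) = (c + c*(2*c))*(2*c) = (c + 2*c²)*(2*c) = 2*c*(c + 2*c²))
(P(-64) - 2123)*((p(-154, -77)/(-3055) - 11583/(-12537)) - 21663) = ((-64)²*(2 + 4*(-64)) - 2123)*(((6*(-77))/(-3055) - 11583/(-12537)) - 21663) = (4096*(2 - 256) - 2123)*((-462*(-1/3055) - 11583*(-1/12537)) - 21663) = (4096*(-254) - 2123)*((462/3055 + 1287/1393) - 21663) = (-1040384 - 2123)*(4575351/4255615 - 21663) = -1042507*(-92184812394/4255615) = 2044751323711314/90545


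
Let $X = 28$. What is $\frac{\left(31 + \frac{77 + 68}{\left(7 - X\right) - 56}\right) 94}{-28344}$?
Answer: $- \frac{52687}{545622} \approx -0.096563$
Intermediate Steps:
$\frac{\left(31 + \frac{77 + 68}{\left(7 - X\right) - 56}\right) 94}{-28344} = \frac{\left(31 + \frac{77 + 68}{\left(7 - 28\right) - 56}\right) 94}{-28344} = \left(31 + \frac{145}{\left(7 - 28\right) - 56}\right) 94 \left(- \frac{1}{28344}\right) = \left(31 + \frac{145}{-21 - 56}\right) 94 \left(- \frac{1}{28344}\right) = \left(31 + \frac{145}{-77}\right) 94 \left(- \frac{1}{28344}\right) = \left(31 + 145 \left(- \frac{1}{77}\right)\right) 94 \left(- \frac{1}{28344}\right) = \left(31 - \frac{145}{77}\right) 94 \left(- \frac{1}{28344}\right) = \frac{2242}{77} \cdot 94 \left(- \frac{1}{28344}\right) = \frac{210748}{77} \left(- \frac{1}{28344}\right) = - \frac{52687}{545622}$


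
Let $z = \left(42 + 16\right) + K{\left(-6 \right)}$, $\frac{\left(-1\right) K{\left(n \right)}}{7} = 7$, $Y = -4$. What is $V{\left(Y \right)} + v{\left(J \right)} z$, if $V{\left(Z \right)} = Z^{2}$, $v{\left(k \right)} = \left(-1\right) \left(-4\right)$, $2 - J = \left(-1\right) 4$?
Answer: $52$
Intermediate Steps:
$K{\left(n \right)} = -49$ ($K{\left(n \right)} = \left(-7\right) 7 = -49$)
$J = 6$ ($J = 2 - \left(-1\right) 4 = 2 - -4 = 2 + 4 = 6$)
$v{\left(k \right)} = 4$
$z = 9$ ($z = \left(42 + 16\right) - 49 = 58 - 49 = 9$)
$V{\left(Y \right)} + v{\left(J \right)} z = \left(-4\right)^{2} + 4 \cdot 9 = 16 + 36 = 52$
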